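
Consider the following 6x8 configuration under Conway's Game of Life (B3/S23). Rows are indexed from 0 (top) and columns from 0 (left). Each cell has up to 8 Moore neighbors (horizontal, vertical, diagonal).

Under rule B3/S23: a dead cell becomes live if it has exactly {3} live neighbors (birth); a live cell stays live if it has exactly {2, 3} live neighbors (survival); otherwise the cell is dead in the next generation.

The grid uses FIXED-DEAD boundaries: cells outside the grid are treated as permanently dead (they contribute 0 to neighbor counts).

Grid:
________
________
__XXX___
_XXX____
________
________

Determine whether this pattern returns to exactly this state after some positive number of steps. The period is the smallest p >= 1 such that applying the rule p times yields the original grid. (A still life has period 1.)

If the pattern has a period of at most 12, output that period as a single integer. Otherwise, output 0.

Simulating and comparing each generation to the original:
Gen 0 (original, given above): 6 live cells
Gen 1: 6 live cells, differs from original
Gen 2: 6 live cells, MATCHES original -> period = 2

Answer: 2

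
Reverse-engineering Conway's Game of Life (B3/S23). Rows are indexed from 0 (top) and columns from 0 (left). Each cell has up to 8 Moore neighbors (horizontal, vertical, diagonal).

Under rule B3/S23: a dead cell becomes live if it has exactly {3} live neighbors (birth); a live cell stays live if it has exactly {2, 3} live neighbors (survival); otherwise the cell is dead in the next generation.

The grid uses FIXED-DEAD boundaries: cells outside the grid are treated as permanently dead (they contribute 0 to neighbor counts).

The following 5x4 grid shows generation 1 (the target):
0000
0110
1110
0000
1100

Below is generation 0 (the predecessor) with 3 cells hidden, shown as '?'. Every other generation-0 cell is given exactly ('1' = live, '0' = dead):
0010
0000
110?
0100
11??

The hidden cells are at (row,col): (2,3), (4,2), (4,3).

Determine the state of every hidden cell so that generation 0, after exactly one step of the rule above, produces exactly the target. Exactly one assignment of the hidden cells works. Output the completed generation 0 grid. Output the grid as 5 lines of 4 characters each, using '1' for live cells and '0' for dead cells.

Answer: 0010
0000
1101
0100
1100

Derivation:
Hidden generation-0 cells (in order): (2,3), (4,2), (4,3).
A hidden cell only influences target cells in its own 3x3 neighborhood. Try each of the 2^3 = 8 assignments, step the completed generation 0 forward once under B3/S23, and compare with the target:
  (2,3)=0 (4,2)=0 (4,3)=0 -> step gives (1,2)='0' but target has '1' -> reject
  (2,3)=0 (4,2)=0 (4,3)=1 -> step gives (1,2)='0' but target has '1' -> reject
  (2,3)=0 (4,2)=1 (4,3)=0 -> step gives (1,2)='0' but target has '1' -> reject
  (2,3)=0 (4,2)=1 (4,3)=1 -> step gives (1,2)='0' but target has '1' -> reject
  (2,3)=1 (4,2)=0 (4,3)=0 -> step reproduces the target at every cell -> ACCEPT
  (2,3)=1 (4,2)=0 (4,3)=1 -> step gives (4,2)='1' but target has '0' -> reject
  (2,3)=1 (4,2)=1 (4,3)=0 -> step gives (4,2)='1' but target has '0' -> reject
  (2,3)=1 (4,2)=1 (4,3)=1 -> step gives (3,3)='1' but target has '0' -> reject
Unique solution: (2,3)=live, (4,2)=dead, (4,3)=dead.
Check: live-neighbor counts of every cell in the completed generation 0:
0101
2332
2230
5441
2220
Applying B3/S23 to generation 0 with these counts gives:
0000
0110
1110
0000
1100
which matches the target exactly.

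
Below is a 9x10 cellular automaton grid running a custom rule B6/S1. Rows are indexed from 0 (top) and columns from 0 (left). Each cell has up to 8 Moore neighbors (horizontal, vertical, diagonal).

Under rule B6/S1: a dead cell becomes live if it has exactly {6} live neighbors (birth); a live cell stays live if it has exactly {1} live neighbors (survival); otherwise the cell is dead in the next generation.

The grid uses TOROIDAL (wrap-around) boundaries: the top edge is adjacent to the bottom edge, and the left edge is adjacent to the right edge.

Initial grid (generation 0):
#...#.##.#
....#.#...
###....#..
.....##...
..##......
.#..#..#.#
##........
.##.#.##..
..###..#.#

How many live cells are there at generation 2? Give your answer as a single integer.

Answer: 0

Derivation:
Simulating step by step:
Generation 0 (given above): 31 live cells
Generation 1: 6 live cells
..........
....#.....
#.#.......
.....#....
..........
....#....#
..........
..........
..........
Generation 2: 0 live cells
..........
..........
..........
..........
..........
..........
..........
..........
..........
Population at generation 2: 0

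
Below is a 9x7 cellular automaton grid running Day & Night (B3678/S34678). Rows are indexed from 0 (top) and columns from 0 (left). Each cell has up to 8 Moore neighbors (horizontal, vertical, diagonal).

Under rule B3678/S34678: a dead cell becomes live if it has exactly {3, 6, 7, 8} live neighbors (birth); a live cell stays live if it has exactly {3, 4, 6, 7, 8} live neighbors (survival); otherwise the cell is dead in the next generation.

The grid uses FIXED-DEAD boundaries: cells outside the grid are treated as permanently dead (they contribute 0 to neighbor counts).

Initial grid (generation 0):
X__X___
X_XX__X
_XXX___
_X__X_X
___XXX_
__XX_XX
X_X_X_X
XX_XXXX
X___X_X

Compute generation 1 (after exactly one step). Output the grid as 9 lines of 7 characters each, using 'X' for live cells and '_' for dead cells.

Simulating step by step:
Generation 0 (given above): 32 live cells
Generation 1: 29 live cells
(generation 1 grid is the final answer)

Answer: _XX____
___XX__
XX_XXX_
____X__
___X___
_XX_X_X
__XX_XX
XXXXXXX
_X_XX__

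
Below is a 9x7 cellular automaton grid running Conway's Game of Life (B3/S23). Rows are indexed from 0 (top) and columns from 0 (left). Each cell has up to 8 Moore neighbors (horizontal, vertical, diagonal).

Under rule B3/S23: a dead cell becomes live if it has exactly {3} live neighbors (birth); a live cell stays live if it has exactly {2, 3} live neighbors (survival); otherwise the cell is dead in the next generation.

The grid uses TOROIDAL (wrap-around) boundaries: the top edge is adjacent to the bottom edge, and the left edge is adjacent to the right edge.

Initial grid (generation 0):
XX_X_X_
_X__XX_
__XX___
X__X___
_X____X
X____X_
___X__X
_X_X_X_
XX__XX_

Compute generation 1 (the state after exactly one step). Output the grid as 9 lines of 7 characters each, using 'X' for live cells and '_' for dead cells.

Answer: ___X___
XX___XX
_XXX___
XX_X___
_X____X
X____X_
X_X__XX
_X_X_X_
___X_X_

Derivation:
Simulating step by step:
Generation 0 (given above): 24 live cells
Generation 1: 24 live cells
(generation 1 grid is the final answer)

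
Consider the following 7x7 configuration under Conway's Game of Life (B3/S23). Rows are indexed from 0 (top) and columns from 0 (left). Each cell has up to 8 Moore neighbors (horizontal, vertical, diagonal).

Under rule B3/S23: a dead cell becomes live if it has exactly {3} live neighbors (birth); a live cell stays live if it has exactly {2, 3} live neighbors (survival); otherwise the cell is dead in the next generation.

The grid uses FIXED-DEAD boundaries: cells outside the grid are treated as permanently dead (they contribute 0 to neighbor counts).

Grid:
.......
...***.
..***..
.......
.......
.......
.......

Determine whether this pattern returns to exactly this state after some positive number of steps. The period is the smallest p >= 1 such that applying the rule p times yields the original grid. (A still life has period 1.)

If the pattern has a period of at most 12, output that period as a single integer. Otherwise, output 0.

Simulating and comparing each generation to the original:
Gen 0 (original, given above): 6 live cells
Gen 1: 6 live cells, differs from original
Gen 2: 6 live cells, MATCHES original -> period = 2

Answer: 2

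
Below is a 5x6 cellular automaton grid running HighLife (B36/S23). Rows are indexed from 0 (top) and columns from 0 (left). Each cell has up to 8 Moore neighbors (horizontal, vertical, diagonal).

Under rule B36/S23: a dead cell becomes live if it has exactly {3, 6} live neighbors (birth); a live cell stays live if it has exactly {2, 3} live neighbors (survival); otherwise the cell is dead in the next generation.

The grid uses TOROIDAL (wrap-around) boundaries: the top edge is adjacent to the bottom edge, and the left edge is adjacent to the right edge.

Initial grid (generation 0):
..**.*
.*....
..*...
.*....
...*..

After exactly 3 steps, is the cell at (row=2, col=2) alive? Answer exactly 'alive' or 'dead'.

Simulating step by step:
Generation 0 (given above): 7 live cells
Generation 1: 10 live cells
..***.
.*.*..
.**...
..*...
...**.
Generation 2: 8 live cells
......
.**.*.
.*.*..
.**...
....*.
Generation 3: 10 live cells
...*..
.***..
*.**..
.***..
......

Cell (2,2) at generation 3: 1 -> alive

Answer: alive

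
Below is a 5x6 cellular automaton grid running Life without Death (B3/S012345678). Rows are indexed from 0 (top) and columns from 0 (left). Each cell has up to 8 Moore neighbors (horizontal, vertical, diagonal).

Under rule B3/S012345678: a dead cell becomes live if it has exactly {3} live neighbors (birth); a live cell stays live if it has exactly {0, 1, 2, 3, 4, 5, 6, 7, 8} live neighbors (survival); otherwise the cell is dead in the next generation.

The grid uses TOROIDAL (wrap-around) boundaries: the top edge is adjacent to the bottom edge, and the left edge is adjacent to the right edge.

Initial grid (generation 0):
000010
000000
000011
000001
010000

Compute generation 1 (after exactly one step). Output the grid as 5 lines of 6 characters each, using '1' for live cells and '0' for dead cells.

Simulating step by step:
Generation 0 (given above): 5 live cells
Generation 1: 9 live cells
(generation 1 grid is the final answer)

Answer: 000010
000011
000011
100011
010000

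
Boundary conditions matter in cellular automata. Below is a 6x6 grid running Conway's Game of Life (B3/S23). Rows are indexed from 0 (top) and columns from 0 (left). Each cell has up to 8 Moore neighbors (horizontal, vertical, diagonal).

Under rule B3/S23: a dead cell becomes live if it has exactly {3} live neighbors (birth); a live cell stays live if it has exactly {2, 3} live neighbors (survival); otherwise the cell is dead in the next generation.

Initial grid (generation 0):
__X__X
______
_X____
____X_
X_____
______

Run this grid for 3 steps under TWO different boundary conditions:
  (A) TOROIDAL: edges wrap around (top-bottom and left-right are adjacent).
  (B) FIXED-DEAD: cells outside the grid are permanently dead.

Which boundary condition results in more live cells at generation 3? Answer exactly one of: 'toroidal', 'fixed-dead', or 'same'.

Answer: same

Derivation:
Under TOROIDAL boundary, generation 3:
______
______
______
______
______
______
Population = 0

Under FIXED-DEAD boundary, generation 3:
______
______
______
______
______
______
Population = 0

Comparison: toroidal=0, fixed-dead=0 -> same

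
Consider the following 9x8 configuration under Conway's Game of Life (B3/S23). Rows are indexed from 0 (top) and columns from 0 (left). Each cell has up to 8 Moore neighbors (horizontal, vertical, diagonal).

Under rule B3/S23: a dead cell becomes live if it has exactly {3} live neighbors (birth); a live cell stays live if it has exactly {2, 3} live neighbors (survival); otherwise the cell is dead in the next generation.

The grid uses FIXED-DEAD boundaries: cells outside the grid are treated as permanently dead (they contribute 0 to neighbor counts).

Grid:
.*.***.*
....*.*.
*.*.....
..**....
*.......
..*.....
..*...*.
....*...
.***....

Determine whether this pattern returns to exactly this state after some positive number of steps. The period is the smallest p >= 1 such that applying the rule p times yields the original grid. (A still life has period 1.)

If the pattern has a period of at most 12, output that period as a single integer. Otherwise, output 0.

Simulating and comparing each generation to the original:
Gen 0 (original, given above): 19 live cells
Gen 1: 20 live cells, differs from original
Gen 2: 14 live cells, differs from original
Gen 3: 11 live cells, differs from original
Gen 4: 9 live cells, differs from original
Gen 5: 3 live cells, differs from original
Gen 6: 2 live cells, differs from original
Gen 7: 0 live cells, differs from original
Gen 8: 0 live cells, differs from original
Gen 9: 0 live cells, differs from original
Gen 10: 0 live cells, differs from original
Gen 11: 0 live cells, differs from original
Gen 12: 0 live cells, differs from original
No period found within 12 steps.

Answer: 0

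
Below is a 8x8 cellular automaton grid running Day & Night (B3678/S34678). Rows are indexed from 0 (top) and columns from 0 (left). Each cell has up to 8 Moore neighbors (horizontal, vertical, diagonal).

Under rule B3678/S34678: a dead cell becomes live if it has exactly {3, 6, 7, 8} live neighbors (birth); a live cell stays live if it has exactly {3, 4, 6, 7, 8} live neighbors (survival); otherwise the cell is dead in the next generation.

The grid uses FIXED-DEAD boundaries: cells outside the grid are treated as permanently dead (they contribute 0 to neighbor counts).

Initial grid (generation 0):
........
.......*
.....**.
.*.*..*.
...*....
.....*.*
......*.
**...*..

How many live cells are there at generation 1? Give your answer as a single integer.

Simulating step by step:
Generation 0 (given above): 13 live cells
Generation 1: 12 live cells
........
......*.
......**
..*.**..
..*.*.*.
......*.
.....**.
........
Population at generation 1: 12

Answer: 12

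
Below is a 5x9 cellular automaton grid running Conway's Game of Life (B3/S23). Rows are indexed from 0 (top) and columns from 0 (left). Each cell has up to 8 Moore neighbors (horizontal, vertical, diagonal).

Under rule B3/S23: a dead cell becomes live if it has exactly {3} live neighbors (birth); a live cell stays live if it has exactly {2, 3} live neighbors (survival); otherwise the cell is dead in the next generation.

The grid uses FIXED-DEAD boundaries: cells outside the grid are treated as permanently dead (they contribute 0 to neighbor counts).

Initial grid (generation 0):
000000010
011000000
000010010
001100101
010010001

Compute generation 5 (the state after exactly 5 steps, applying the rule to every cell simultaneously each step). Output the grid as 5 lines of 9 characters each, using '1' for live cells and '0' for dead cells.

Answer: 000000000
001100000
011010100
000001010
000000110

Derivation:
Simulating step by step:
Generation 0 (given above): 12 live cells
Generation 1: 10 live cells
000000000
000000000
010000010
001111001
001100010
Generation 2: 9 live cells
000000000
000000000
001110000
010010111
001000000
Generation 3: 11 live cells
000000000
000100000
001111010
010011010
000000010
Generation 4: 9 live cells
000000000
001100000
001001000
001001011
000000100
Generation 5: 10 live cells
(generation 5 grid is the final answer)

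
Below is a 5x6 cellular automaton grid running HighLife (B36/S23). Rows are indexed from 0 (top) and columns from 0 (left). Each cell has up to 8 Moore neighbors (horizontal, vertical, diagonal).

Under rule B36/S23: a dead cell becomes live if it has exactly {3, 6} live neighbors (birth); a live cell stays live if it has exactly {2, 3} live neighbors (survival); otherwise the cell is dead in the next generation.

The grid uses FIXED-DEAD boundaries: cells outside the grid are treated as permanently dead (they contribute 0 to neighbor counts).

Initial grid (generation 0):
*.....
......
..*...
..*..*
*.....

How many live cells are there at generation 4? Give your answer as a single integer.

Answer: 0

Derivation:
Simulating step by step:
Generation 0 (given above): 5 live cells
Generation 1: 1 live cells
......
......
......
.*....
......
Generation 2: 0 live cells
......
......
......
......
......
Generation 3: 0 live cells
......
......
......
......
......
Generation 4: 0 live cells
......
......
......
......
......
Population at generation 4: 0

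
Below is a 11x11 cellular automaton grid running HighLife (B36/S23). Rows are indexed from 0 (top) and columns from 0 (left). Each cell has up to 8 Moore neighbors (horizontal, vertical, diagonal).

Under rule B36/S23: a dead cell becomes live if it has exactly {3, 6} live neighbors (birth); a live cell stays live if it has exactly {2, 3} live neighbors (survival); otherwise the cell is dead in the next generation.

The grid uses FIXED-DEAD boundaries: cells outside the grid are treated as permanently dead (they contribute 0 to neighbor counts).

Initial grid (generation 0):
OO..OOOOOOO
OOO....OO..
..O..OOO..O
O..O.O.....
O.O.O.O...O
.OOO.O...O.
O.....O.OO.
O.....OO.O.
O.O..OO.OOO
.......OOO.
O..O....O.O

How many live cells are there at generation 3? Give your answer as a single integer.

Simulating step by step:
Generation 0 (given above): 54 live cells
Generation 1: 48 live cells
O.O..OO..O.
O.OOO.....O
O.OOOO.OO..
..OO...O...
O.....O....
O.OOOOOOOOO
O.O..OO..OO
O.......O..
.O...O.O..O
.O....O....
.......OO..
Generation 2: 38 live cells
..O.OO.....
OO.....OOO.
.....OOOO..
..O..O.OO..
.........O.
O.OOO...O.O
O.O.......O
O....O.OO.O
OO....OO...
......O.O..
.......O...
Generation 3: 34 live cells
.O......O..
.O..O....O.
.O...O.....
.....O...O.
.OO.O..O.O.
..OO......O
O.O.O..OO.O
O......OOO.
OO...O...O.
......O.O..
.......O...
Population at generation 3: 34

Answer: 34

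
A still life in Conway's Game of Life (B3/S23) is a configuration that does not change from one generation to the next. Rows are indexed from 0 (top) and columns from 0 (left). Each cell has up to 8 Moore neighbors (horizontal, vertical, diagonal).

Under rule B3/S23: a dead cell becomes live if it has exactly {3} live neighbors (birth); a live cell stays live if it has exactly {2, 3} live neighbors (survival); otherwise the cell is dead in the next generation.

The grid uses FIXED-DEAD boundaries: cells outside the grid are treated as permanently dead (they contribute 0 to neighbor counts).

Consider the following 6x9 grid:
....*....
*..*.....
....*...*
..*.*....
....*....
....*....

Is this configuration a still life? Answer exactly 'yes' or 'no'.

Compute generation 1 and compare to generation 0 (given above):
Generation 1:
.........
...**....
....*....
....**...
....**...
.........
Cell (0,4) differs: gen0=1 vs gen1=0 -> NOT a still life.

Answer: no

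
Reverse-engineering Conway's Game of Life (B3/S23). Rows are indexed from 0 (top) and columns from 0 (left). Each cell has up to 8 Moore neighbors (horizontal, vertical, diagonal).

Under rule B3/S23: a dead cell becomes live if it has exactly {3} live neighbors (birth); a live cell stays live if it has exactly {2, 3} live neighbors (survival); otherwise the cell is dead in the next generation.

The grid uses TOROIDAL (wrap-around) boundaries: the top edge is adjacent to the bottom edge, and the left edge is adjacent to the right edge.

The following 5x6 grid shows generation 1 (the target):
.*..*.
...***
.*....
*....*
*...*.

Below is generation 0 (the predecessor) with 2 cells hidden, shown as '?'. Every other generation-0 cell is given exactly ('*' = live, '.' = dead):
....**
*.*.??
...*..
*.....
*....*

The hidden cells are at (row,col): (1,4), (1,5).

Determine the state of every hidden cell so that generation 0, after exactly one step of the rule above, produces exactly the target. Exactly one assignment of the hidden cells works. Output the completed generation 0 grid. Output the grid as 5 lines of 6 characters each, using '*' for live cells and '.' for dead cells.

Hidden generation-0 cells (in order): (1,4), (1,5).
A hidden cell only influences target cells in its own 3x3 neighborhood. Try each of the 2^2 = 4 assignments, step the completed generation 0 forward once under B3/S23, and compare with the target:
  (1,4)=. (1,5)=. -> step reproduces the target at every cell -> ACCEPT
  (1,4)=. (1,5)=* -> step gives (1,0)='*' but target has '.' -> reject
  (1,4)=* (1,5)=. -> step gives (0,3)='*' but target has '.' -> reject
  (1,4)=* (1,5)=* -> step gives (0,3)='*' but target has '.' -> reject
Unique solution: (1,4)=dead, (1,5)=dead.
Check: live-neighbor counts of every cell in the completed generation 0:
431224
121333
232112
221123
320134
Applying B3/S23 to generation 0 with these counts gives:
.*..*.
...***
.*....
*....*
*...*.
which matches the target exactly.

Answer: ....**
*.*...
...*..
*.....
*....*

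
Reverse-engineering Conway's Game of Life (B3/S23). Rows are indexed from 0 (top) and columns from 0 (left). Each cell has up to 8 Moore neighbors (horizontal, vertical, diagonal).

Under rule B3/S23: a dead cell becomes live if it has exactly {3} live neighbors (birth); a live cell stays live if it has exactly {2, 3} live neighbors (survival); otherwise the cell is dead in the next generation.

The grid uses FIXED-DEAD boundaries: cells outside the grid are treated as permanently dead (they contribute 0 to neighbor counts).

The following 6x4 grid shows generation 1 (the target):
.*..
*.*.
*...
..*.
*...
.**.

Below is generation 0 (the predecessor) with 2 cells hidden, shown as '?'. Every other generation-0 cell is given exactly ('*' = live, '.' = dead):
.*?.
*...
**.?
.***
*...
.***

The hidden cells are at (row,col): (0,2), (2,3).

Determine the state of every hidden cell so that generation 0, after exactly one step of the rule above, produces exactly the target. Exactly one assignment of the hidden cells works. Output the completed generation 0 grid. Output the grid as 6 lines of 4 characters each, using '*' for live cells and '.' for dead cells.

Answer: .**.
*...
**..
.***
*...
.***

Derivation:
Hidden generation-0 cells (in order): (0,2), (2,3).
A hidden cell only influences target cells in its own 3x3 neighborhood. Try each of the 2^2 = 4 assignments, step the completed generation 0 forward once under B3/S23, and compare with the target:
  (0,2)=. (2,3)=. -> step gives (0,1)='.' but target has '*' -> reject
  (0,2)=. (2,3)=* -> step gives (0,1)='.' but target has '*' -> reject
  (0,2)=* (2,3)=. -> step reproduces the target at every cell -> ACCEPT
  (0,2)=* (2,3)=* -> step gives (1,2)='.' but target has '*' -> reject
Unique solution: (0,2)=live, (2,3)=dead.
Check: live-neighbor counts of every cell in the completed generation 0:
2211
3531
3442
4431
2564
2221
Applying B3/S23 to generation 0 with these counts gives:
.*..
*.*.
*...
..*.
*...
.**.
which matches the target exactly.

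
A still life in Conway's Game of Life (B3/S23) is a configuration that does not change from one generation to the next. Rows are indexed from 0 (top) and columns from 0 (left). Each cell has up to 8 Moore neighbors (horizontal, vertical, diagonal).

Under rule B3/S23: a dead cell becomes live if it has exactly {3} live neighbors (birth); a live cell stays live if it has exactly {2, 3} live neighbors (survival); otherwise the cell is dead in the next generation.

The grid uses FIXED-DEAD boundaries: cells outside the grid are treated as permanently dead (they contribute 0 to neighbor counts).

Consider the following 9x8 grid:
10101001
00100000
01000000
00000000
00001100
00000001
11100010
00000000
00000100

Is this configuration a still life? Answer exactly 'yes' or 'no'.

Compute generation 1 and compare to generation 0 (given above):
Generation 1:
01010000
00110000
00000000
00000000
00000000
01000110
01000000
01000000
00000000
Cell (0,0) differs: gen0=1 vs gen1=0 -> NOT a still life.

Answer: no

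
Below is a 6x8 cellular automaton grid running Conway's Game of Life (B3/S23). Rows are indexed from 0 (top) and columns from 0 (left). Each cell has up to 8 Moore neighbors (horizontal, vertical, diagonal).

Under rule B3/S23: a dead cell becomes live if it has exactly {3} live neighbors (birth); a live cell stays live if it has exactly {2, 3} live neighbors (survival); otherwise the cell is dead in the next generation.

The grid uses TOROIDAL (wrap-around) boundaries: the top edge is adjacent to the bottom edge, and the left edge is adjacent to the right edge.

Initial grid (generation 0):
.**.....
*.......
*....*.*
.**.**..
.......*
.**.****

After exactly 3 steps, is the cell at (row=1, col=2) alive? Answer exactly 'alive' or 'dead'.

Simulating step by step:
Generation 0 (given above): 17 live cells
Generation 1: 23 live cells
..**.***
*......*
*...****
.*..**.*
.......*
.***.***
Generation 2: 13 live cells
...*.*..
.*.*....
.*..*...
....*...
.*.*...*
.*.*.*..
Generation 3: 14 live cells
...*....
...*....
..***...
*.***...
*..*....
*..*..*.

Cell (1,2) at generation 3: 0 -> dead

Answer: dead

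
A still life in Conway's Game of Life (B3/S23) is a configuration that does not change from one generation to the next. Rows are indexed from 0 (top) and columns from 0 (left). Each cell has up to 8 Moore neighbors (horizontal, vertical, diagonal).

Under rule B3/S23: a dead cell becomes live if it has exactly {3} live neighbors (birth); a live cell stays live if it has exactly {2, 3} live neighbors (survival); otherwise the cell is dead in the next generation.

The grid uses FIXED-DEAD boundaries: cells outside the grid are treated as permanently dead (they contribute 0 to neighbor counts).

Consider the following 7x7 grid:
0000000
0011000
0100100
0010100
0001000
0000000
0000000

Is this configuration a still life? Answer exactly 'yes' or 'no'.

Answer: yes

Derivation:
Compute generation 1 and compare to generation 0 (given above):
Generation 1:
0000000
0011000
0100100
0010100
0001000
0000000
0000000
The grids are IDENTICAL -> still life.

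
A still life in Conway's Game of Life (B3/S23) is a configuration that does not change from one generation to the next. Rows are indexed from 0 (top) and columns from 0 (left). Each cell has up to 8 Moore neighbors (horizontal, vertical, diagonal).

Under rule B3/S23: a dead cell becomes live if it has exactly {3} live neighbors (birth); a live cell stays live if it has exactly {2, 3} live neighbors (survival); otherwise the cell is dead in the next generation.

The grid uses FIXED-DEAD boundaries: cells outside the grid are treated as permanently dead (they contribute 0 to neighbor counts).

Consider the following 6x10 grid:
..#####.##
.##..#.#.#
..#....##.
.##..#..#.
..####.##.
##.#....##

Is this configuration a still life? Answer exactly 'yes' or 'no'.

Answer: no

Derivation:
Compute generation 1 and compare to generation 0 (given above):
Generation 1:
.#########
.#...#...#
...#...#.#
.#...#...#
#....###..
.#.#...###
Cell (0,1) differs: gen0=0 vs gen1=1 -> NOT a still life.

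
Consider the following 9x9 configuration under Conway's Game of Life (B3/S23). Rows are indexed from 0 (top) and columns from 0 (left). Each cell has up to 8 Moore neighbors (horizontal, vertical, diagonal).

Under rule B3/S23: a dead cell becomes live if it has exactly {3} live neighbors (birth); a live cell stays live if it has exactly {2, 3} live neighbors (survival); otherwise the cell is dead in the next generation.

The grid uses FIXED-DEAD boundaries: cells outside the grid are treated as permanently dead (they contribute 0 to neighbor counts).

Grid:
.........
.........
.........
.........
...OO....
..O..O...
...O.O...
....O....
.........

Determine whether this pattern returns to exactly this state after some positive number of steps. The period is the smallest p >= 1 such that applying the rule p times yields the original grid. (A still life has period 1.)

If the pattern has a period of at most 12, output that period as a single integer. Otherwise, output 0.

Simulating and comparing each generation to the original:
Gen 0 (original, given above): 7 live cells
Gen 1: 7 live cells, MATCHES original -> period = 1

Answer: 1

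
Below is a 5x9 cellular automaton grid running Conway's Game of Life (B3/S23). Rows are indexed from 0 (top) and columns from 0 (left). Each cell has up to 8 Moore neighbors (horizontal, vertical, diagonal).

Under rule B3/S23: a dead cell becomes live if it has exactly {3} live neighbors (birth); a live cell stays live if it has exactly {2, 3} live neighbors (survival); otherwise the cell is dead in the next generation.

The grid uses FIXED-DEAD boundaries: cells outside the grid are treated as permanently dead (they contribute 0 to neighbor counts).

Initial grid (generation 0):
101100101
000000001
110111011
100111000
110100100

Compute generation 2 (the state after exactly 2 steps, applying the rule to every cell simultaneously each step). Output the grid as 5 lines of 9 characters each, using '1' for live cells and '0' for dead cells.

Answer: 000000110
101011001
111011001
000001011
011000000

Derivation:
Simulating step by step:
Generation 0 (given above): 21 live cells
Generation 1: 19 live cells
000000010
100001101
111101111
000000010
111101000
Generation 2: 18 live cells
(generation 2 grid is the final answer)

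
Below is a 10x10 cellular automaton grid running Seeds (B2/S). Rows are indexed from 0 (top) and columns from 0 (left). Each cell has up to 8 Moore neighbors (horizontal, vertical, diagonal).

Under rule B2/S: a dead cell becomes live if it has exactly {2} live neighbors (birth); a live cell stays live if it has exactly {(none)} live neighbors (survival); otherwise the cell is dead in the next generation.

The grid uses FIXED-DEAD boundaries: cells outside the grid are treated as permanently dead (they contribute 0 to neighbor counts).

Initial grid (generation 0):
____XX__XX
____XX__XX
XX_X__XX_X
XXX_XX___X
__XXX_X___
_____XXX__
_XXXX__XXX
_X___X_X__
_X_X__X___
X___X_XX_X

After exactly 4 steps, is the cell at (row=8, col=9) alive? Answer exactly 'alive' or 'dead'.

Simulating step by step:
Generation 0 (given above): 45 live cells
Generation 1: 15 live cells
___X__XX__
XXX_______
__________
__________
X_______X_
_________X
X_________
_________X
__________
_XXX____X_
Generation 2: 16 live cells
X_________
___X__XX__
X_X_______
__________
_________X
XX______X_
________XX
__________
_X_X____XX
__________
Generation 3: 22 live cells
______XX__
X_X_______
_X_X__XX__
_X________
XX______X_
_______X__
XX_____X__
__X____X__
__X_______
__X_____XX
Generation 4: 19 live cells
_X________
___X_X__X_
__________
______X_X_
__X____X__
__X___X___
__X_______
X__X__X_X_
_______X_X
_X_X______

Cell (8,9) at generation 4: 1 -> alive

Answer: alive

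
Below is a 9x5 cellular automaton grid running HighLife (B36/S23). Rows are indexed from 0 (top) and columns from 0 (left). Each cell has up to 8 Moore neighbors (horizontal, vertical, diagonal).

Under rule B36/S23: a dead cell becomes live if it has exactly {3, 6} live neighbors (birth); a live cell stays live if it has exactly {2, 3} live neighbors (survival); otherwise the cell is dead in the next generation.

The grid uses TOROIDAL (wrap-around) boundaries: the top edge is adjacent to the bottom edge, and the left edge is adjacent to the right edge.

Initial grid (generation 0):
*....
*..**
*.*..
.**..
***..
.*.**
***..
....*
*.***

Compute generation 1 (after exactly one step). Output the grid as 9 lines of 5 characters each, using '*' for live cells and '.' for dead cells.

Answer: ..*..
*..*.
*.*..
...*.
....*
*.***
.**..
.....
**.*.

Derivation:
Simulating step by step:
Generation 0 (given above): 22 live cells
Generation 1: 16 live cells
(generation 1 grid is the final answer)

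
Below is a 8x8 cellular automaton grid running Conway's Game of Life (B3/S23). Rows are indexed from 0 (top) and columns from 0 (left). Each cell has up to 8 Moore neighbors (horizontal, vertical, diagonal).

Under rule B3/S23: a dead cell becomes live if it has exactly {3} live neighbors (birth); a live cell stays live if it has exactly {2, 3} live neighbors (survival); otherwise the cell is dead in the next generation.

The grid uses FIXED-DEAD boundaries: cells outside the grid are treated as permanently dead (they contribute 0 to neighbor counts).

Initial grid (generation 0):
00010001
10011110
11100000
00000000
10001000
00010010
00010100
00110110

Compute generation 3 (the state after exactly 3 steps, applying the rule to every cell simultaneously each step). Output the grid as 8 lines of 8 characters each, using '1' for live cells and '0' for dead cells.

Simulating step by step:
Generation 0 (given above): 20 live cells
Generation 1: 23 live cells
00010110
10011110
11111100
10000000
00000000
00010100
00010100
00110110
Generation 2: 16 live cells
00010010
10000000
10100010
10111000
00000000
00000000
00010100
00110110
Generation 3: 14 live cells
(generation 3 grid is the final answer)

Answer: 00000000
01000000
10100000
00110000
00010000
00000000
00110110
00110110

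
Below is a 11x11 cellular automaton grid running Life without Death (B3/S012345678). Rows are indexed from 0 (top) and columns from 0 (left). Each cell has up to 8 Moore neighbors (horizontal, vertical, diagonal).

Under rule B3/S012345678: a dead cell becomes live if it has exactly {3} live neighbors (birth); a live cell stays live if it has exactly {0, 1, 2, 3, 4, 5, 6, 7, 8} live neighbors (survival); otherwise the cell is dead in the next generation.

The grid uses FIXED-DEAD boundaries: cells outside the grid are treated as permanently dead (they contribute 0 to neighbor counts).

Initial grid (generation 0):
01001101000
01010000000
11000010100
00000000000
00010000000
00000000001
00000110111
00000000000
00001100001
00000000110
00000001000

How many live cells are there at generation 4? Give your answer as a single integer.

Simulating step by step:
Generation 0 (given above): 23 live cells
Generation 1: 34 live cells
01101101000
01011111000
11100010100
00000000000
00010000000
00000000001
00000110111
00001010001
00001100011
00000000110
00000001100
Generation 2: 46 live cells
01101101000
01011111100
11111010100
01100000000
00010000000
00000000001
00000111111
00001011101
00001100111
00000001111
00000001110
Generation 3: 55 live cells
01101101100
01011111100
11111010100
11101000000
00110000000
00000011101
00000111111
00001011101
00001100111
00000011111
00000001111
Generation 4: 61 live cells
01101101100
01011111110
11111010100
11101100000
00110001000
00000111101
00000111111
00001011101
00001100111
00000111111
00000011111
Population at generation 4: 61

Answer: 61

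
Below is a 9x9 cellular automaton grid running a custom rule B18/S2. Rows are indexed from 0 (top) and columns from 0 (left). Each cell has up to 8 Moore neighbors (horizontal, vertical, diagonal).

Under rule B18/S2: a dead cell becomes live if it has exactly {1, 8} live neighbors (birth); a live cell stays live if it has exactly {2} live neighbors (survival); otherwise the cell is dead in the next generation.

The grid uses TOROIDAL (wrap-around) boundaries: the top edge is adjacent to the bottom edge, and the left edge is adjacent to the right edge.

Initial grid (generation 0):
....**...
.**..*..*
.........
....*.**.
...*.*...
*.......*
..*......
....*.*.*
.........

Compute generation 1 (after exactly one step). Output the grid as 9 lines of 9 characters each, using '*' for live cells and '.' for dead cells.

Simulating step by step:
Generation 0 (given above): 17 live cells
Generation 1: 23 live cells
(generation 1 grid is the final answer)

Answer: ....**.**
.....*.*.
.........
..*.*.*.*
.**..*...
.....***.
....*.*..
***......
*.......*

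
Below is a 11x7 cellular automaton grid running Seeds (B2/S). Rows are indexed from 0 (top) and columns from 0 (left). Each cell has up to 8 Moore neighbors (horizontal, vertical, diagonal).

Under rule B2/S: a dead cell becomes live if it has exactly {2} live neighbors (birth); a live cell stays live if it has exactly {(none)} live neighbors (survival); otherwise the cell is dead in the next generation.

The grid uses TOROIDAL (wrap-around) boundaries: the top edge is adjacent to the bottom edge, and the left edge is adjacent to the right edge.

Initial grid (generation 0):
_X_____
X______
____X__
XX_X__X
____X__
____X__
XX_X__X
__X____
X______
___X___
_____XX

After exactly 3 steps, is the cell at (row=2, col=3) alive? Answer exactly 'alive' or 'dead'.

Simulating step by step:
Generation 0 (given above): 18 live cells
Generation 1: 24 live cells
_____X_
_X_____
__XX_X_
__X____
_XX___X
_XX___X
____XX_
___X___
_XXX___
X___XX_
X_X_X__
Generation 2: 23 live cells
X_XXX_X
___X_XX
____X__
X___XXX
_____X_
____X__
XX____X
_X___X_
X____XX
_______
_______
Generation 3: 20 live cells
_X_____
_X_____
_______
___X___
X__X___
_X_____
__X_X__
__X_X__
_X__X__
X____X_
XXX_XXX

Cell (2,3) at generation 3: 0 -> dead

Answer: dead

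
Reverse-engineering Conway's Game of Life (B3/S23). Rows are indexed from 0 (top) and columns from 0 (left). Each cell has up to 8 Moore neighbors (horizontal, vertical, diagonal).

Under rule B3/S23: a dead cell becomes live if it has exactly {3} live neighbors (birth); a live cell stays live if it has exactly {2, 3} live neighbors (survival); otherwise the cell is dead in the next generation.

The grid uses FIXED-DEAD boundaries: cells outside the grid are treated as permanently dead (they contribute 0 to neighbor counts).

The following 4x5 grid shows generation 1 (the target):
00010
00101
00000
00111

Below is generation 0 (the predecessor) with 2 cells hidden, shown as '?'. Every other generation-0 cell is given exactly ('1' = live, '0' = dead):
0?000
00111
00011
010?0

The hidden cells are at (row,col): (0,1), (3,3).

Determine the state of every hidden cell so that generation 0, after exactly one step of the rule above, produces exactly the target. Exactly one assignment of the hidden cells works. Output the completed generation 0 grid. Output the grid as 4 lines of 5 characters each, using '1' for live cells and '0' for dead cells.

Hidden generation-0 cells (in order): (0,1), (3,3).
A hidden cell only influences target cells in its own 3x3 neighborhood. Try each of the 2^2 = 4 assignments, step the completed generation 0 forward once under B3/S23, and compare with the target:
  (0,1)=0 (3,3)=0 -> step gives (2,4)='1' but target has '0' -> reject
  (0,1)=0 (3,3)=1 -> step reproduces the target at every cell -> ACCEPT
  (0,1)=1 (3,3)=0 -> step gives (0,2)='1' but target has '0' -> reject
  (0,1)=1 (3,3)=1 -> step gives (0,2)='1' but target has '0' -> reject
Unique solution: (0,1)=dead, (3,3)=live.
Check: live-neighbor counts of every cell in the completed generation 0:
01232
01243
12554
10323
Applying B3/S23 to generation 0 with these counts gives:
00010
00101
00000
00111
which matches the target exactly.

Answer: 00000
00111
00011
01010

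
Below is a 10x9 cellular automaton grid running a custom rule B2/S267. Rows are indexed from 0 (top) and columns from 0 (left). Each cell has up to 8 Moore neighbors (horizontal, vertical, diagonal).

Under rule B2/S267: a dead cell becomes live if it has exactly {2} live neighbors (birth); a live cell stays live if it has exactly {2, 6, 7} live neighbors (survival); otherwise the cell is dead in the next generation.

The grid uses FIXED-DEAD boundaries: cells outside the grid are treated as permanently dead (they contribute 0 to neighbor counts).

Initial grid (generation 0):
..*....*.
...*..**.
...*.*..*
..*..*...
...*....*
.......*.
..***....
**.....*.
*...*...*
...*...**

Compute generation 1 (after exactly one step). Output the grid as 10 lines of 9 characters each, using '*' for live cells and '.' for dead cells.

Answer: ...*...**
...*.*...
...*.*...
..*...***
..*.*.**.
........*
*.**..***
*....*..*
*.**..*..
....*..**

Derivation:
Simulating step by step:
Generation 0 (given above): 25 live cells
Generation 1: 32 live cells
(generation 1 grid is the final answer)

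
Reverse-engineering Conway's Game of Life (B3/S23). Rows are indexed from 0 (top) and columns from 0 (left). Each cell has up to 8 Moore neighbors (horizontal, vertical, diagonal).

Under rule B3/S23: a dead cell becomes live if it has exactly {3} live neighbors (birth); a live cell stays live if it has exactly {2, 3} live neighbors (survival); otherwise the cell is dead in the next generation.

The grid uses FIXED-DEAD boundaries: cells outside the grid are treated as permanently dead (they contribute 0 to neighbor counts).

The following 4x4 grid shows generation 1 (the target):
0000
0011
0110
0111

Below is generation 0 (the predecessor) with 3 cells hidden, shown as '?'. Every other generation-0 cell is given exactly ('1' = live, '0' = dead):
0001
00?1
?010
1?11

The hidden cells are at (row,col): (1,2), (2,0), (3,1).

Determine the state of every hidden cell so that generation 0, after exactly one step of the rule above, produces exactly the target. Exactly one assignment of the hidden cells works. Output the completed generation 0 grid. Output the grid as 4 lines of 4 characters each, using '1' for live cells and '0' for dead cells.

Hidden generation-0 cells (in order): (1,2), (2,0), (3,1).
A hidden cell only influences target cells in its own 3x3 neighborhood. Try each of the 2^3 = 8 assignments, step the completed generation 0 forward once under B3/S23, and compare with the target:
  (1,2)=0 (2,0)=0 (3,1)=0 -> step reproduces the target at every cell -> ACCEPT
  (1,2)=0 (2,0)=0 (3,1)=1 -> step gives (2,1)='0' but target has '1' -> reject
  (1,2)=0 (2,0)=1 (3,1)=0 -> step gives (2,1)='0' but target has '1' -> reject
  (1,2)=0 (2,0)=1 (3,1)=1 -> step gives (2,0)='1' but target has '0' -> reject
  (1,2)=1 (2,0)=0 (3,1)=0 -> step gives (0,2)='1' but target has '0' -> reject
  (1,2)=1 (2,0)=0 (3,1)=1 -> step gives (0,2)='1' but target has '0' -> reject
  (1,2)=1 (2,0)=1 (3,1)=0 -> step gives (0,2)='1' but target has '0' -> reject
  (1,2)=1 (2,0)=1 (3,1)=1 -> step gives (0,2)='1' but target has '0' -> reject
Unique solution: (1,2)=dead, (2,0)=dead, (3,1)=dead.
Check: live-neighbor counts of every cell in the completed generation 0:
0021
0132
1334
0322
Applying B3/S23 to generation 0 with these counts gives:
0000
0011
0110
0111
which matches the target exactly.

Answer: 0001
0001
0010
1011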